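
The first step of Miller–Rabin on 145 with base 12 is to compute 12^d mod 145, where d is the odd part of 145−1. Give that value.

145 − 1 = 144 = 2^4 · 9, so d = 9.
12^1 ≡ 12 (mod 145)
12^2 ≡ 12^2 = 144 ≡ 144 (mod 145)
12^4 ≡ 144^2 = 20736 ≡ 1 (mod 145)
12^8 ≡ 1^2 = 1 ≡ 1 (mod 145)
9 = 8 + 1 in binary powers of 2.
So 12^9 ≡ 1 · 12 ≡ 12 (mod 145).
Squaring chain: 12 → 144 → 1 → 1; reaches −1, so base 12 does not prove 145 composite.

12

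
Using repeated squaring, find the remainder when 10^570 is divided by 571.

10^1 ≡ 10 (mod 571)
10^2 ≡ 10^2 = 100 ≡ 100 (mod 571)
10^4 ≡ 100^2 = 10000 ≡ 293 (mod 571)
10^8 ≡ 293^2 = 85849 ≡ 199 (mod 571)
10^16 ≡ 199^2 = 39601 ≡ 202 (mod 571)
10^32 ≡ 202^2 = 40804 ≡ 263 (mod 571)
10^64 ≡ 263^2 = 69169 ≡ 78 (mod 571)
10^128 ≡ 78^2 = 6084 ≡ 374 (mod 571)
10^256 ≡ 374^2 = 139876 ≡ 552 (mod 571)
10^512 ≡ 552^2 = 304704 ≡ 361 (mod 571)
570 = 512 + 32 + 16 + 8 + 2 in binary powers of 2.
So 10^570 ≡ 361 · 263 · 202 · 199 · 100 ≡ 1 (mod 571).
Since the result is 1, base 10 gives no evidence that 571 is composite.

1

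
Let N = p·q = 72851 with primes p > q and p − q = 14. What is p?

277

Since p = q + 14, we have 72851 = q(q + 14), so q² + 14q − 72851 = 0.
Discriminant: 14² + 4·72851 = 196 + 291404 = 291600; √291600 = 540.
q = (−14 + 540)/2 = 263, and p = q + 14 = 277.
Check: 263 · 277 = 72851.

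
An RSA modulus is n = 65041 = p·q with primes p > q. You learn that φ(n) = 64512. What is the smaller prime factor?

φ(n) = (p−1)(q−1) = n − (p+q) + 1, so p + q = 65041 − 64512 + 1 = 530.
p and q are the roots of t² − 530t + 65041 = 0.
Discriminant: 530² − 4·65041 = 280900 − 260164 = 20736; √20736 = 144.
q = (530 − 144)/2 = 193, p = (530 + 144)/2 = 337.
Check: 193 · 337 = 65041.

193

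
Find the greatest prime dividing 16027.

16027 = 11 · 1457
1457 = 31 · 47
47 is prime.
So 16027 = 11 · 31 · 47; the largest prime factor is 47.

47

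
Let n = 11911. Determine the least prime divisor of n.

43

11911 is odd.
Digit sum 13, not divisible by 3.
Ends in 1: not divisible by 5.
7: 11911 = 7·1701 + 4
11: 11911 = 11·1082 + 9
13: 11911 = 13·916 + 3
17: 11911 = 17·700 + 11
19: 11911 = 19·626 + 17
23: 11911 = 23·517 + 20
29: 11911 = 29·410 + 21
31: 11911 = 31·384 + 7
37: 11911 = 37·321 + 34
41: 11911 = 41·290 + 21
43: 11911 = 43·277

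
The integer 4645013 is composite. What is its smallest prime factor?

41

4645013 is odd.
Digit sum 23, not divisible by 3.
Ends in 3: not divisible by 5.
7: 4645013 = 7·663573 + 2
11: 4645013 = 11·422273 + 10
13: 4645013 = 13·357308 + 9
17: 4645013 = 17·273236 + 1
19: 4645013 = 19·244474 + 7
23: 4645013 = 23·201957 + 2
29: 4645013 = 29·160172 + 25
31: 4645013 = 31·149839 + 4
37: 4645013 = 37·125540 + 33
41: 4645013 = 41·113293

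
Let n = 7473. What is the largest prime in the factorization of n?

7473 = 3 · 2491
2491 = 47 · 53
53 is prime.
So 7473 = 3 · 47 · 53; the largest prime factor is 53.

53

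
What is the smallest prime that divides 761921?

761921 is odd.
Digit sum 26, not divisible by 3.
Ends in 1: not divisible by 5.
7: 761921 = 7·108845 + 6
11: 761921 = 11·69265 + 6
13: 761921 = 13·58609 + 4
17: 761921 = 17·44818 + 15
19: 761921 = 19·40101 + 2
23: 761921 = 23·33127

23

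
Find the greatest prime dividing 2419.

2419 = 41 · 59
59 is prime.
So 2419 = 41 · 59; the largest prime factor is 59.

59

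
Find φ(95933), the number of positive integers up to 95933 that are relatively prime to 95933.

Factor: 95933 = 23 · 43 · 97.
φ(95933) = (23−1) · (43−1) · (97−1) = 22 · 42 · 96 = 88704.

88704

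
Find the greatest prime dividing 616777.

73

616777 = 7 · 88111
88111 = 17 · 5183
5183 = 71 · 73
73 is prime.
So 616777 = 7 · 17 · 71 · 73; the largest prime factor is 73.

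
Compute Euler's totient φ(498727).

Factor: 498727 = 59 · 79 · 107.
φ(498727) = (59−1) · (79−1) · (107−1) = 58 · 78 · 106 = 479544.

479544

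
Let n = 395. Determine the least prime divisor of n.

395 is odd.
Digit sum 17, not divisible by 3.
Ends in 5: divisible by 5.

5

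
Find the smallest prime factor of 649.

649 is odd.
Digit sum 19, not divisible by 3.
Ends in 9: not divisible by 5.
7: 649 = 7·92 + 5
11: 649 = 11·59

11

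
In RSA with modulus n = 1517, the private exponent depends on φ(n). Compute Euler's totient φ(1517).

Factor: 1517 = 37 · 41.
φ(1517) = (37−1) · (41−1) = 36 · 40 = 1440.

1440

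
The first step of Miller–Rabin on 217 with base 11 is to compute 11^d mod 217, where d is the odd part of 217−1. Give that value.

217 − 1 = 216 = 2^3 · 27, so d = 27.
11^1 ≡ 11 (mod 217)
11^2 ≡ 11^2 = 121 ≡ 121 (mod 217)
11^4 ≡ 121^2 = 14641 ≡ 102 (mod 217)
11^8 ≡ 102^2 = 10404 ≡ 205 (mod 217)
11^16 ≡ 205^2 = 42025 ≡ 144 (mod 217)
27 = 16 + 8 + 2 + 1 in binary powers of 2.
So 11^27 ≡ 144 · 205 · 121 · 11 ≡ 15 (mod 217).
Squaring chain: 15 → 8 → 64; never reaches −1, so base 11 is a Miller–Rabin witness that 217 is composite.

15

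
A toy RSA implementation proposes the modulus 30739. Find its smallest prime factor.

30739 is odd.
Digit sum 22, not divisible by 3.
Ends in 9: not divisible by 5.
7: 30739 = 7·4391 + 2
11: 30739 = 11·2794 + 5
13: 30739 = 13·2364 + 7
17: 30739 = 17·1808 + 3
19: 30739 = 19·1617 + 16
23: 30739 = 23·1336 + 11
29: 30739 = 29·1059 + 28
31: 30739 = 31·991 + 18
37: 30739 = 37·830 + 29
41: 30739 = 41·749 + 30
43: 30739 = 43·714 + 37
47: 30739 = 47·654 + 1
53: 30739 = 53·579 + 52
59: 30739 = 59·521

59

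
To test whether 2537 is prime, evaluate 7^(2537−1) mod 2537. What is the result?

7^1 ≡ 7 (mod 2537)
7^2 ≡ 7^2 = 49 ≡ 49 (mod 2537)
7^4 ≡ 49^2 = 2401 ≡ 2401 (mod 2537)
7^8 ≡ 2401^2 = 5764801 ≡ 737 (mod 2537)
7^16 ≡ 737^2 = 543169 ≡ 251 (mod 2537)
7^32 ≡ 251^2 = 63001 ≡ 2113 (mod 2537)
7^64 ≡ 2113^2 = 4464769 ≡ 2186 (mod 2537)
7^128 ≡ 2186^2 = 4778596 ≡ 1425 (mod 2537)
7^256 ≡ 1425^2 = 2030625 ≡ 1025 (mod 2537)
7^512 ≡ 1025^2 = 1050625 ≡ 307 (mod 2537)
7^1024 ≡ 307^2 = 94249 ≡ 380 (mod 2537)
7^2048 ≡ 380^2 = 144400 ≡ 2328 (mod 2537)
2536 = 2048 + 256 + 128 + 64 + 32 + 8 in binary powers of 2.
So 7^2536 ≡ 2328 · 1025 · 1425 · 2186 · 2113 · 737 ≡ 122 (mod 2537).
Since 122 ≠ 1, base 7 is a Fermat witness: 2537 is composite.

122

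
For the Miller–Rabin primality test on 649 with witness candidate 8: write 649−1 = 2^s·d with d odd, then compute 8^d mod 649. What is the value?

649 − 1 = 648 = 2^3 · 81, so d = 81.
8^1 ≡ 8 (mod 649)
8^2 ≡ 8^2 = 64 ≡ 64 (mod 649)
8^4 ≡ 64^2 = 4096 ≡ 202 (mod 649)
8^8 ≡ 202^2 = 40804 ≡ 566 (mod 649)
8^16 ≡ 566^2 = 320356 ≡ 399 (mod 649)
8^32 ≡ 399^2 = 159201 ≡ 196 (mod 649)
8^64 ≡ 196^2 = 38416 ≡ 125 (mod 649)
81 = 64 + 16 + 1 in binary powers of 2.
So 8^81 ≡ 125 · 399 · 8 ≡ 514 (mod 649).
Squaring chain: 514 → 53 → 213; never reaches −1, so base 8 is a Miller–Rabin witness that 649 is composite.

514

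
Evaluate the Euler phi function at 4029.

2496

Factor: 4029 = 3 · 17 · 79.
φ(4029) = (3−1) · (17−1) · (79−1) = 2 · 16 · 78 = 2496.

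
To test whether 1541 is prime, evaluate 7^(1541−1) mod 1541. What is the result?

7^1 ≡ 7 (mod 1541)
7^2 ≡ 7^2 = 49 ≡ 49 (mod 1541)
7^4 ≡ 49^2 = 2401 ≡ 860 (mod 1541)
7^8 ≡ 860^2 = 739600 ≡ 1461 (mod 1541)
7^16 ≡ 1461^2 = 2134521 ≡ 236 (mod 1541)
7^32 ≡ 236^2 = 55696 ≡ 220 (mod 1541)
7^64 ≡ 220^2 = 48400 ≡ 629 (mod 1541)
7^128 ≡ 629^2 = 395641 ≡ 1145 (mod 1541)
7^256 ≡ 1145^2 = 1311025 ≡ 1175 (mod 1541)
7^512 ≡ 1175^2 = 1380625 ≡ 1430 (mod 1541)
7^1024 ≡ 1430^2 = 2044900 ≡ 1534 (mod 1541)
1540 = 1024 + 512 + 4 in binary powers of 2.
So 7^1540 ≡ 1534 · 1430 · 860 ≡ 967 (mod 1541).
Since 967 ≠ 1, base 7 is a Fermat witness: 1541 is composite.

967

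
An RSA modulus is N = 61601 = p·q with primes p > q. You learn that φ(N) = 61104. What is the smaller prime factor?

229

φ(n) = (p−1)(q−1) = n − (p+q) + 1, so p + q = 61601 − 61104 + 1 = 498.
p and q are the roots of t² − 498t + 61601 = 0.
Discriminant: 498² − 4·61601 = 248004 − 246404 = 1600; √1600 = 40.
q = (498 − 40)/2 = 229, p = (498 + 40)/2 = 269.
Check: 229 · 269 = 61601.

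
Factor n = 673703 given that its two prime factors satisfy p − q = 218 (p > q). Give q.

Since p = q + 218, we have 673703 = q(q + 218), so q² + 218q − 673703 = 0.
Discriminant: 218² + 4·673703 = 47524 + 2694812 = 2742336; √2742336 = 1656.
q = (−218 + 1656)/2 = 719, and p = q + 218 = 937.
Check: 719 · 937 = 673703.

719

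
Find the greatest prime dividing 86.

86 = 2 · 43
43 is prime.
So 86 = 2 · 43; the largest prime factor is 43.

43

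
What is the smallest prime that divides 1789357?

37

1789357 is odd.
Digit sum 40, not divisible by 3.
Ends in 7: not divisible by 5.
7: 1789357 = 7·255622 + 3
11: 1789357 = 11·162668 + 9
13: 1789357 = 13·137642 + 11
17: 1789357 = 17·105256 + 5
19: 1789357 = 19·94176 + 13
23: 1789357 = 23·77798 + 3
29: 1789357 = 29·61701 + 28
31: 1789357 = 31·57721 + 6
37: 1789357 = 37·48361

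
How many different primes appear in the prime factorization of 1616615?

1616615 = 5 · 323323
323323 = 7 · 46189
46189 = 11 · 4199
4199 = 13 · 323
323 = 17 · 19
1616615 = 5 · 7 · 11 · 13 · 17 · 19, which has 6 distinct prime factors.

6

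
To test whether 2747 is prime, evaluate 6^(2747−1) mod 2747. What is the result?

6^1 ≡ 6 (mod 2747)
6^2 ≡ 6^2 = 36 ≡ 36 (mod 2747)
6^4 ≡ 36^2 = 1296 ≡ 1296 (mod 2747)
6^8 ≡ 1296^2 = 1679616 ≡ 1199 (mod 2747)
6^16 ≡ 1199^2 = 1437601 ≡ 920 (mod 2747)
6^32 ≡ 920^2 = 846400 ≡ 324 (mod 2747)
6^64 ≡ 324^2 = 104976 ≡ 590 (mod 2747)
6^128 ≡ 590^2 = 348100 ≡ 1978 (mod 2747)
6^256 ≡ 1978^2 = 3912484 ≡ 756 (mod 2747)
6^512 ≡ 756^2 = 571536 ≡ 160 (mod 2747)
6^1024 ≡ 160^2 = 25600 ≡ 877 (mod 2747)
6^2048 ≡ 877^2 = 769129 ≡ 2716 (mod 2747)
2746 = 2048 + 512 + 128 + 32 + 16 + 8 + 2 in binary powers of 2.
So 6^2746 ≡ 2716 · 160 · 1978 · 324 · 920 · 1199 · 36 ≡ 412 (mod 2747).
Since 412 ≠ 1, base 6 is a Fermat witness: 2747 is composite.

412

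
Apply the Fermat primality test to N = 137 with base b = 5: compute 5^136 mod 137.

1

5^1 ≡ 5 (mod 137)
5^2 ≡ 5^2 = 25 ≡ 25 (mod 137)
5^4 ≡ 25^2 = 625 ≡ 77 (mod 137)
5^8 ≡ 77^2 = 5929 ≡ 38 (mod 137)
5^16 ≡ 38^2 = 1444 ≡ 74 (mod 137)
5^32 ≡ 74^2 = 5476 ≡ 133 (mod 137)
5^64 ≡ 133^2 = 17689 ≡ 16 (mod 137)
5^128 ≡ 16^2 = 256 ≡ 119 (mod 137)
136 = 128 + 8 in binary powers of 2.
So 5^136 ≡ 119 · 38 ≡ 1 (mod 137).
Since the result is 1, base 5 gives no evidence that 137 is composite.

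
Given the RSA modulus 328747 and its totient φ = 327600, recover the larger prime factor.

φ(n) = (p−1)(q−1) = n − (p+q) + 1, so p + q = 328747 − 327600 + 1 = 1148.
p and q are the roots of t² − 1148t + 328747 = 0.
Discriminant: 1148² − 4·328747 = 1317904 − 1314988 = 2916; √2916 = 54.
q = (1148 − 54)/2 = 547, p = (1148 + 54)/2 = 601.
Check: 547 · 601 = 328747.

601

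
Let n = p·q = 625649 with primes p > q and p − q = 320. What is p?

Since p = q + 320, we have 625649 = q(q + 320), so q² + 320q − 625649 = 0.
Discriminant: 320² + 4·625649 = 102400 + 2502596 = 2604996; √2604996 = 1614.
q = (−320 + 1614)/2 = 647, and p = q + 320 = 967.
Check: 647 · 967 = 625649.

967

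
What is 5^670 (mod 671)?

5^1 ≡ 5 (mod 671)
5^2 ≡ 5^2 = 25 ≡ 25 (mod 671)
5^4 ≡ 25^2 = 625 ≡ 625 (mod 671)
5^8 ≡ 625^2 = 390625 ≡ 103 (mod 671)
5^16 ≡ 103^2 = 10609 ≡ 544 (mod 671)
5^32 ≡ 544^2 = 295936 ≡ 25 (mod 671)
5^64 ≡ 25^2 = 625 ≡ 625 (mod 671)
5^128 ≡ 625^2 = 390625 ≡ 103 (mod 671)
5^256 ≡ 103^2 = 10609 ≡ 544 (mod 671)
5^512 ≡ 544^2 = 295936 ≡ 25 (mod 671)
670 = 512 + 128 + 16 + 8 + 4 + 2 in binary powers of 2.
So 5^670 ≡ 25 · 103 · 544 · 103 · 625 · 25 ≡ 562 (mod 671).
Since 562 ≠ 1, base 5 is a Fermat witness: 671 is composite.

562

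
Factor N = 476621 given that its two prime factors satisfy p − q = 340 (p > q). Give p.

881

Since p = q + 340, we have 476621 = q(q + 340), so q² + 340q − 476621 = 0.
Discriminant: 340² + 4·476621 = 115600 + 1906484 = 2022084; √2022084 = 1422.
q = (−340 + 1422)/2 = 541, and p = q + 340 = 881.
Check: 541 · 881 = 476621.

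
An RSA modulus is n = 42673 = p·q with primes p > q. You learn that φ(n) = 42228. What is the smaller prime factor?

φ(n) = (p−1)(q−1) = n − (p+q) + 1, so p + q = 42673 − 42228 + 1 = 446.
p and q are the roots of t² − 446t + 42673 = 0.
Discriminant: 446² − 4·42673 = 198916 − 170692 = 28224; √28224 = 168.
q = (446 − 168)/2 = 139, p = (446 + 168)/2 = 307.
Check: 139 · 307 = 42673.

139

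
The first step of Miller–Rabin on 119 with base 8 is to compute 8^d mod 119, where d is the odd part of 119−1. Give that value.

119 − 1 = 118 = 2^1 · 59, so d = 59.
8^1 ≡ 8 (mod 119)
8^2 ≡ 8^2 = 64 ≡ 64 (mod 119)
8^4 ≡ 64^2 = 4096 ≡ 50 (mod 119)
8^8 ≡ 50^2 = 2500 ≡ 1 (mod 119)
8^16 ≡ 1^2 = 1 ≡ 1 (mod 119)
8^32 ≡ 1^2 = 1 ≡ 1 (mod 119)
59 = 32 + 16 + 8 + 2 + 1 in binary powers of 2.
So 8^59 ≡ 1 · 1 · 1 · 64 · 8 ≡ 36 (mod 119).
Squaring chain: 36; never reaches −1, so base 8 is a Miller–Rabin witness that 119 is composite.

36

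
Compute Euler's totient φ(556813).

Factor: 556813 = 37 · 101 · 149.
φ(556813) = (37−1) · (101−1) · (149−1) = 36 · 100 · 148 = 532800.

532800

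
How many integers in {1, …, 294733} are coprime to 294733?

281424

Factor: 294733 = 53 · 67 · 83.
φ(294733) = (53−1) · (67−1) · (83−1) = 52 · 66 · 82 = 281424.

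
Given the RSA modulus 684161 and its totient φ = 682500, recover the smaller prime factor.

φ(n) = (p−1)(q−1) = n − (p+q) + 1, so p + q = 684161 − 682500 + 1 = 1662.
p and q are the roots of t² − 1662t + 684161 = 0.
Discriminant: 1662² − 4·684161 = 2762244 − 2736644 = 25600; √25600 = 160.
q = (1662 − 160)/2 = 751, p = (1662 + 160)/2 = 911.
Check: 751 · 911 = 684161.

751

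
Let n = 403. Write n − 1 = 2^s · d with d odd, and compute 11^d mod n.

403 − 1 = 402 = 2^1 · 201, so d = 201.
11^1 ≡ 11 (mod 403)
11^2 ≡ 11^2 = 121 ≡ 121 (mod 403)
11^4 ≡ 121^2 = 14641 ≡ 133 (mod 403)
11^8 ≡ 133^2 = 17689 ≡ 360 (mod 403)
11^16 ≡ 360^2 = 129600 ≡ 237 (mod 403)
11^32 ≡ 237^2 = 56169 ≡ 152 (mod 403)
11^64 ≡ 152^2 = 23104 ≡ 133 (mod 403)
11^128 ≡ 133^2 = 17689 ≡ 360 (mod 403)
201 = 128 + 64 + 8 + 1 in binary powers of 2.
So 11^201 ≡ 360 · 133 · 360 · 11 ≡ 151 (mod 403).
Squaring chain: 151; never reaches −1, so base 11 is a Miller–Rabin witness that 403 is composite.

151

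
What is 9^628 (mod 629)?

9^1 ≡ 9 (mod 629)
9^2 ≡ 9^2 = 81 ≡ 81 (mod 629)
9^4 ≡ 81^2 = 6561 ≡ 271 (mod 629)
9^8 ≡ 271^2 = 73441 ≡ 477 (mod 629)
9^16 ≡ 477^2 = 227529 ≡ 460 (mod 629)
9^32 ≡ 460^2 = 211600 ≡ 256 (mod 629)
9^64 ≡ 256^2 = 65536 ≡ 120 (mod 629)
9^128 ≡ 120^2 = 14400 ≡ 562 (mod 629)
9^256 ≡ 562^2 = 315844 ≡ 86 (mod 629)
9^512 ≡ 86^2 = 7396 ≡ 477 (mod 629)
628 = 512 + 64 + 32 + 16 + 4 in binary powers of 2.
So 9^628 ≡ 477 · 120 · 256 · 460 · 271 ≡ 16 (mod 629).
Since 16 ≠ 1, base 9 is a Fermat witness: 629 is composite.

16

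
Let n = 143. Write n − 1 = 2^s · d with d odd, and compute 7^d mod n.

106

143 − 1 = 142 = 2^1 · 71, so d = 71.
7^1 ≡ 7 (mod 143)
7^2 ≡ 7^2 = 49 ≡ 49 (mod 143)
7^4 ≡ 49^2 = 2401 ≡ 113 (mod 143)
7^8 ≡ 113^2 = 12769 ≡ 42 (mod 143)
7^16 ≡ 42^2 = 1764 ≡ 48 (mod 143)
7^32 ≡ 48^2 = 2304 ≡ 16 (mod 143)
7^64 ≡ 16^2 = 256 ≡ 113 (mod 143)
71 = 64 + 4 + 2 + 1 in binary powers of 2.
So 7^71 ≡ 113 · 113 · 49 · 7 ≡ 106 (mod 143).
Squaring chain: 106; never reaches −1, so base 7 is a Miller–Rabin witness that 143 is composite.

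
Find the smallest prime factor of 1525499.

53

1525499 is odd.
Digit sum 35, not divisible by 3.
Ends in 9: not divisible by 5.
7: 1525499 = 7·217928 + 3
11: 1525499 = 11·138681 + 8
13: 1525499 = 13·117346 + 1
17: 1525499 = 17·89735 + 4
19: 1525499 = 19·80289 + 8
23: 1525499 = 23·66326 + 1
29: 1525499 = 29·52603 + 12
31: 1525499 = 31·49209 + 20
37: 1525499 = 37·41229 + 26
41: 1525499 = 41·37207 + 12
43: 1525499 = 43·35476 + 31
47: 1525499 = 47·32457 + 20
53: 1525499 = 53·28783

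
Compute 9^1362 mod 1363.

9^1 ≡ 9 (mod 1363)
9^2 ≡ 9^2 = 81 ≡ 81 (mod 1363)
9^4 ≡ 81^2 = 6561 ≡ 1109 (mod 1363)
9^8 ≡ 1109^2 = 1229881 ≡ 455 (mod 1363)
9^16 ≡ 455^2 = 207025 ≡ 1212 (mod 1363)
9^32 ≡ 1212^2 = 1468944 ≡ 993 (mod 1363)
9^64 ≡ 993^2 = 986049 ≡ 600 (mod 1363)
9^128 ≡ 600^2 = 360000 ≡ 168 (mod 1363)
9^256 ≡ 168^2 = 28224 ≡ 964 (mod 1363)
9^512 ≡ 964^2 = 929296 ≡ 1093 (mod 1363)
9^1024 ≡ 1093^2 = 1194649 ≡ 661 (mod 1363)
1362 = 1024 + 256 + 64 + 16 + 2 in binary powers of 2.
So 9^1362 ≡ 661 · 964 · 600 · 1212 · 81 ≡ 1051 (mod 1363).
Since 1051 ≠ 1, base 9 is a Fermat witness: 1363 is composite.

1051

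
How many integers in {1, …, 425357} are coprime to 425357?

395200

Factor: 425357 = 17 · 131 · 191.
φ(425357) = (17−1) · (131−1) · (191−1) = 16 · 130 · 190 = 395200.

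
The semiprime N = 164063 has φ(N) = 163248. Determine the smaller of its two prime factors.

φ(n) = (p−1)(q−1) = n − (p+q) + 1, so p + q = 164063 − 163248 + 1 = 816.
p and q are the roots of t² − 816t + 164063 = 0.
Discriminant: 816² − 4·164063 = 665856 − 656252 = 9604; √9604 = 98.
q = (816 − 98)/2 = 359, p = (816 + 98)/2 = 457.
Check: 359 · 457 = 164063.

359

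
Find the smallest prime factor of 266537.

266537 is odd.
Digit sum 29, not divisible by 3.
Ends in 7: not divisible by 5.
7: 266537 = 7·38076 + 5
11: 266537 = 11·24230 + 7
13: 266537 = 13·20502 + 11
17: 266537 = 17·15678 + 11
19: 266537 = 19·14028 + 5
23: 266537 = 23·11588 + 13
29: 266537 = 29·9190 + 27
31: 266537 = 31·8597 + 30
37: 266537 = 37·7203 + 26
41: 266537 = 41·6500 + 37
43: 266537 = 43·6198 + 23
47: 266537 = 47·5671

47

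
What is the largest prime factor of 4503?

79

4503 = 3 · 1501
1501 = 19 · 79
79 is prime.
So 4503 = 3 · 19 · 79; the largest prime factor is 79.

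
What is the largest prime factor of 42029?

42029 = 13 · 3233
3233 = 53 · 61
61 is prime.
So 42029 = 13 · 53 · 61; the largest prime factor is 61.

61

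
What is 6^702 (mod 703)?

6^1 ≡ 6 (mod 703)
6^2 ≡ 6^2 = 36 ≡ 36 (mod 703)
6^4 ≡ 36^2 = 1296 ≡ 593 (mod 703)
6^8 ≡ 593^2 = 351649 ≡ 149 (mod 703)
6^16 ≡ 149^2 = 22201 ≡ 408 (mod 703)
6^32 ≡ 408^2 = 166464 ≡ 556 (mod 703)
6^64 ≡ 556^2 = 309136 ≡ 519 (mod 703)
6^128 ≡ 519^2 = 269361 ≡ 112 (mod 703)
6^256 ≡ 112^2 = 12544 ≡ 593 (mod 703)
6^512 ≡ 593^2 = 351649 ≡ 149 (mod 703)
702 = 512 + 128 + 32 + 16 + 8 + 4 + 2 in binary powers of 2.
So 6^702 ≡ 149 · 112 · 556 · 408 · 149 · 593 · 36 ≡ 628 (mod 703).
Since 628 ≠ 1, base 6 is a Fermat witness: 703 is composite.

628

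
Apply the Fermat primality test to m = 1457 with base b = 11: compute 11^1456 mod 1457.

392

11^1 ≡ 11 (mod 1457)
11^2 ≡ 11^2 = 121 ≡ 121 (mod 1457)
11^4 ≡ 121^2 = 14641 ≡ 71 (mod 1457)
11^8 ≡ 71^2 = 5041 ≡ 670 (mod 1457)
11^16 ≡ 670^2 = 448900 ≡ 144 (mod 1457)
11^32 ≡ 144^2 = 20736 ≡ 338 (mod 1457)
11^64 ≡ 338^2 = 114244 ≡ 598 (mod 1457)
11^128 ≡ 598^2 = 357604 ≡ 639 (mod 1457)
11^256 ≡ 639^2 = 408321 ≡ 361 (mod 1457)
11^512 ≡ 361^2 = 130321 ≡ 648 (mod 1457)
11^1024 ≡ 648^2 = 419904 ≡ 288 (mod 1457)
1456 = 1024 + 256 + 128 + 32 + 16 in binary powers of 2.
So 11^1456 ≡ 288 · 361 · 639 · 338 · 144 ≡ 392 (mod 1457).
Since 392 ≠ 1, base 11 is a Fermat witness: 1457 is composite.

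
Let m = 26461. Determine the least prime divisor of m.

47

26461 is odd.
Digit sum 19, not divisible by 3.
Ends in 1: not divisible by 5.
7: 26461 = 7·3780 + 1
11: 26461 = 11·2405 + 6
13: 26461 = 13·2035 + 6
17: 26461 = 17·1556 + 9
19: 26461 = 19·1392 + 13
23: 26461 = 23·1150 + 11
29: 26461 = 29·912 + 13
31: 26461 = 31·853 + 18
37: 26461 = 37·715 + 6
41: 26461 = 41·645 + 16
43: 26461 = 43·615 + 16
47: 26461 = 47·563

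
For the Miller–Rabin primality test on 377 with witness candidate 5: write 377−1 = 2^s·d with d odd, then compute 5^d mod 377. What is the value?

377 − 1 = 376 = 2^3 · 47, so d = 47.
5^1 ≡ 5 (mod 377)
5^2 ≡ 5^2 = 25 ≡ 25 (mod 377)
5^4 ≡ 25^2 = 625 ≡ 248 (mod 377)
5^8 ≡ 248^2 = 61504 ≡ 53 (mod 377)
5^16 ≡ 53^2 = 2809 ≡ 170 (mod 377)
5^32 ≡ 170^2 = 28900 ≡ 248 (mod 377)
47 = 32 + 8 + 4 + 2 + 1 in binary powers of 2.
So 5^47 ≡ 248 · 53 · 248 · 25 · 5 ≡ 138 (mod 377).
Squaring chain: 138 → 194 → 313; never reaches −1, so base 5 is a Miller–Rabin witness that 377 is composite.

138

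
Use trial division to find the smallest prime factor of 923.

923 is odd.
Digit sum 14, not divisible by 3.
Ends in 3: not divisible by 5.
7: 923 = 7·131 + 6
11: 923 = 11·83 + 10
13: 923 = 13·71

13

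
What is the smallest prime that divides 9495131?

43

9495131 is odd.
Digit sum 32, not divisible by 3.
Ends in 1: not divisible by 5.
7: 9495131 = 7·1356447 + 2
11: 9495131 = 11·863193 + 8
13: 9495131 = 13·730394 + 9
17: 9495131 = 17·558537 + 2
19: 9495131 = 19·499743 + 14
23: 9495131 = 23·412831 + 18
29: 9495131 = 29·327418 + 9
31: 9495131 = 31·306294 + 17
37: 9495131 = 37·256625 + 6
41: 9495131 = 41·231588 + 23
43: 9495131 = 43·220817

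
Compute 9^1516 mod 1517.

493

9^1 ≡ 9 (mod 1517)
9^2 ≡ 9^2 = 81 ≡ 81 (mod 1517)
9^4 ≡ 81^2 = 6561 ≡ 493 (mod 1517)
9^8 ≡ 493^2 = 243049 ≡ 329 (mod 1517)
9^16 ≡ 329^2 = 108241 ≡ 534 (mod 1517)
9^32 ≡ 534^2 = 285156 ≡ 1477 (mod 1517)
9^64 ≡ 1477^2 = 2181529 ≡ 83 (mod 1517)
9^128 ≡ 83^2 = 6889 ≡ 821 (mod 1517)
9^256 ≡ 821^2 = 674041 ≡ 493 (mod 1517)
9^512 ≡ 493^2 = 243049 ≡ 329 (mod 1517)
9^1024 ≡ 329^2 = 108241 ≡ 534 (mod 1517)
1516 = 1024 + 256 + 128 + 64 + 32 + 8 + 4 in binary powers of 2.
So 9^1516 ≡ 534 · 493 · 821 · 83 · 1477 · 329 · 493 ≡ 493 (mod 1517).
Since 493 ≠ 1, base 9 is a Fermat witness: 1517 is composite.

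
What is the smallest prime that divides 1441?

1441 is odd.
Digit sum 10, not divisible by 3.
Ends in 1: not divisible by 5.
7: 1441 = 7·205 + 6
11: 1441 = 11·131

11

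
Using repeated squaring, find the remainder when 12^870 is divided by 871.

12^1 ≡ 12 (mod 871)
12^2 ≡ 12^2 = 144 ≡ 144 (mod 871)
12^4 ≡ 144^2 = 20736 ≡ 703 (mod 871)
12^8 ≡ 703^2 = 494209 ≡ 352 (mod 871)
12^16 ≡ 352^2 = 123904 ≡ 222 (mod 871)
12^32 ≡ 222^2 = 49284 ≡ 508 (mod 871)
12^64 ≡ 508^2 = 258064 ≡ 248 (mod 871)
12^128 ≡ 248^2 = 61504 ≡ 534 (mod 871)
12^256 ≡ 534^2 = 285156 ≡ 339 (mod 871)
12^512 ≡ 339^2 = 114921 ≡ 820 (mod 871)
870 = 512 + 256 + 64 + 32 + 4 + 2 in binary powers of 2.
So 12^870 ≡ 820 · 339 · 248 · 508 · 703 · 144 ≡ 92 (mod 871).
Since 92 ≠ 1, base 12 is a Fermat witness: 871 is composite.

92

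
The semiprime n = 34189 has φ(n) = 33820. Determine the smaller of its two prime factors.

φ(n) = (p−1)(q−1) = n − (p+q) + 1, so p + q = 34189 − 33820 + 1 = 370.
p and q are the roots of t² − 370t + 34189 = 0.
Discriminant: 370² − 4·34189 = 136900 − 136756 = 144; √144 = 12.
q = (370 − 12)/2 = 179, p = (370 + 12)/2 = 191.
Check: 179 · 191 = 34189.

179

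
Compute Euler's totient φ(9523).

Factor: 9523 = 89 · 107.
φ(9523) = (89−1) · (107−1) = 88 · 106 = 9328.

9328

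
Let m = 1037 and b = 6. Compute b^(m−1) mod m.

727

6^1 ≡ 6 (mod 1037)
6^2 ≡ 6^2 = 36 ≡ 36 (mod 1037)
6^4 ≡ 36^2 = 1296 ≡ 259 (mod 1037)
6^8 ≡ 259^2 = 67081 ≡ 713 (mod 1037)
6^16 ≡ 713^2 = 508369 ≡ 239 (mod 1037)
6^32 ≡ 239^2 = 57121 ≡ 86 (mod 1037)
6^64 ≡ 86^2 = 7396 ≡ 137 (mod 1037)
6^128 ≡ 137^2 = 18769 ≡ 103 (mod 1037)
6^256 ≡ 103^2 = 10609 ≡ 239 (mod 1037)
6^512 ≡ 239^2 = 57121 ≡ 86 (mod 1037)
6^1024 ≡ 86^2 = 7396 ≡ 137 (mod 1037)
1036 = 1024 + 8 + 4 in binary powers of 2.
So 6^1036 ≡ 137 · 713 · 259 ≡ 727 (mod 1037).
Since 727 ≠ 1, base 6 is a Fermat witness: 1037 is composite.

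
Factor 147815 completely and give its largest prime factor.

47

147815 = 5 · 29563
29563 = 17 · 1739
1739 = 37 · 47
47 is prime.
So 147815 = 5 · 17 · 37 · 47; the largest prime factor is 47.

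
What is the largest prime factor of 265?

265 = 5 · 53
53 is prime.
So 265 = 5 · 53; the largest prime factor is 53.

53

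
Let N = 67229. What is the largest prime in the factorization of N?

79

67229 = 23 · 2923
2923 = 37 · 79
79 is prime.
So 67229 = 23 · 37 · 79; the largest prime factor is 79.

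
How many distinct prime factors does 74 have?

2

74 = 2 · 37
74 = 2 · 37, which has 2 distinct prime factors.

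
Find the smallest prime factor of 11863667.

79

11863667 is odd.
Digit sum 38, not divisible by 3.
Ends in 7: not divisible by 5.
7: 11863667 = 7·1694809 + 4
11: 11863667 = 11·1078515 + 2
13: 11863667 = 13·912589 + 10
17: 11863667 = 17·697862 + 13
19: 11863667 = 19·624403 + 10
23: 11863667 = 23·515811 + 14
29: 11863667 = 29·409091 + 28
31: 11863667 = 31·382698 + 29
37: 11863667 = 37·320639 + 24
41: 11863667 = 41·289357 + 30
43: 11863667 = 43·275899 + 10
47: 11863667 = 47·252418 + 21
53: 11863667 = 53·223842 + 41
59: 11863667 = 59·201079 + 6
61: 11863667 = 61·194486 + 21
67: 11863667 = 67·177069 + 44
71: 11863667 = 71·167093 + 64
73: 11863667 = 73·162515 + 72
79: 11863667 = 79·150173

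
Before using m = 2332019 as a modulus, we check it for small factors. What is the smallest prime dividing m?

2332019 is odd.
Digit sum 20, not divisible by 3.
Ends in 9: not divisible by 5.
7: 2332019 = 7·333145 + 4
11: 2332019 = 11·212001 + 8
13: 2332019 = 13·179386 + 1
17: 2332019 = 17·137177 + 10
19: 2332019 = 19·122737 + 16
23: 2332019 = 23·101392 + 3
29: 2332019 = 29·80414 + 13
31: 2332019 = 31·75226 + 13
37: 2332019 = 37·63027 + 20
41: 2332019 = 41·56878 + 21
43: 2332019 = 43·54233

43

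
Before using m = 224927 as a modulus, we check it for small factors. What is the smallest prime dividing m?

224927 is odd.
Digit sum 26, not divisible by 3.
Ends in 7: not divisible by 5.
7: 224927 = 7·32132 + 3
11: 224927 = 11·20447 + 10
13: 224927 = 13·17302 + 1
17: 224927 = 17·13231

17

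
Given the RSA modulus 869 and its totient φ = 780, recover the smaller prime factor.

11

φ(n) = (p−1)(q−1) = n − (p+q) + 1, so p + q = 869 − 780 + 1 = 90.
p and q are the roots of t² − 90t + 869 = 0.
Discriminant: 90² − 4·869 = 8100 − 3476 = 4624; √4624 = 68.
q = (90 − 68)/2 = 11, p = (90 + 68)/2 = 79.
Check: 11 · 79 = 869.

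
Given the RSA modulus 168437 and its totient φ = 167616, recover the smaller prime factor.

389

φ(n) = (p−1)(q−1) = n − (p+q) + 1, so p + q = 168437 − 167616 + 1 = 822.
p and q are the roots of t² − 822t + 168437 = 0.
Discriminant: 822² − 4·168437 = 675684 − 673748 = 1936; √1936 = 44.
q = (822 − 44)/2 = 389, p = (822 + 44)/2 = 433.
Check: 389 · 433 = 168437.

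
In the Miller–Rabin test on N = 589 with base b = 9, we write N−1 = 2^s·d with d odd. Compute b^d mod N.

64

589 − 1 = 588 = 2^2 · 147, so d = 147.
9^1 ≡ 9 (mod 589)
9^2 ≡ 9^2 = 81 ≡ 81 (mod 589)
9^4 ≡ 81^2 = 6561 ≡ 82 (mod 589)
9^8 ≡ 82^2 = 6724 ≡ 245 (mod 589)
9^16 ≡ 245^2 = 60025 ≡ 536 (mod 589)
9^32 ≡ 536^2 = 287296 ≡ 453 (mod 589)
9^64 ≡ 453^2 = 205209 ≡ 237 (mod 589)
9^128 ≡ 237^2 = 56169 ≡ 214 (mod 589)
147 = 128 + 16 + 2 + 1 in binary powers of 2.
So 9^147 ≡ 214 · 536 · 81 · 9 ≡ 64 (mod 589).
Squaring chain: 64 → 562; never reaches −1, so base 9 is a Miller–Rabin witness that 589 is composite.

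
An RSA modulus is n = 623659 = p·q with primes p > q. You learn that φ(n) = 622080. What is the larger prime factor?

φ(n) = (p−1)(q−1) = n − (p+q) + 1, so p + q = 623659 − 622080 + 1 = 1580.
p and q are the roots of t² − 1580t + 623659 = 0.
Discriminant: 1580² − 4·623659 = 2496400 − 2494636 = 1764; √1764 = 42.
q = (1580 − 42)/2 = 769, p = (1580 + 42)/2 = 811.
Check: 769 · 811 = 623659.

811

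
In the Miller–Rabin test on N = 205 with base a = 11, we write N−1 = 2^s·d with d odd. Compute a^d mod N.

181

205 − 1 = 204 = 2^2 · 51, so d = 51.
11^1 ≡ 11 (mod 205)
11^2 ≡ 11^2 = 121 ≡ 121 (mod 205)
11^4 ≡ 121^2 = 14641 ≡ 86 (mod 205)
11^8 ≡ 86^2 = 7396 ≡ 16 (mod 205)
11^16 ≡ 16^2 = 256 ≡ 51 (mod 205)
11^32 ≡ 51^2 = 2601 ≡ 141 (mod 205)
51 = 32 + 16 + 2 + 1 in binary powers of 2.
So 11^51 ≡ 141 · 51 · 121 · 11 ≡ 181 (mod 205).
Squaring chain: 181 → 166; never reaches −1, so base 11 is a Miller–Rabin witness that 205 is composite.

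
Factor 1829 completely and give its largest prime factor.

59

1829 = 31 · 59
59 is prime.
So 1829 = 31 · 59; the largest prime factor is 59.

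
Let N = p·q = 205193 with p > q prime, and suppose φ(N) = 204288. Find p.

φ(n) = (p−1)(q−1) = n − (p+q) + 1, so p + q = 205193 − 204288 + 1 = 906.
p and q are the roots of t² − 906t + 205193 = 0.
Discriminant: 906² − 4·205193 = 820836 − 820772 = 64; √64 = 8.
q = (906 − 8)/2 = 449, p = (906 + 8)/2 = 457.
Check: 449 · 457 = 205193.

457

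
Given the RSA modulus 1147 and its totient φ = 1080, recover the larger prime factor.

φ(n) = (p−1)(q−1) = n − (p+q) + 1, so p + q = 1147 − 1080 + 1 = 68.
p and q are the roots of t² − 68t + 1147 = 0.
Discriminant: 68² − 4·1147 = 4624 − 4588 = 36; √36 = 6.
q = (68 − 6)/2 = 31, p = (68 + 6)/2 = 37.
Check: 31 · 37 = 1147.

37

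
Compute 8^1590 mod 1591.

8^1 ≡ 8 (mod 1591)
8^2 ≡ 8^2 = 64 ≡ 64 (mod 1591)
8^4 ≡ 64^2 = 4096 ≡ 914 (mod 1591)
8^8 ≡ 914^2 = 835396 ≡ 121 (mod 1591)
8^16 ≡ 121^2 = 14641 ≡ 322 (mod 1591)
8^32 ≡ 322^2 = 103684 ≡ 269 (mod 1591)
8^64 ≡ 269^2 = 72361 ≡ 766 (mod 1591)
8^128 ≡ 766^2 = 586756 ≡ 1268 (mod 1591)
8^256 ≡ 1268^2 = 1607824 ≡ 914 (mod 1591)
8^512 ≡ 914^2 = 835396 ≡ 121 (mod 1591)
8^1024 ≡ 121^2 = 14641 ≡ 322 (mod 1591)
1590 = 1024 + 512 + 32 + 16 + 4 + 2 in binary powers of 2.
So 8^1590 ≡ 322 · 121 · 269 · 322 · 914 · 64 ≡ 1368 (mod 1591).
Since 1368 ≠ 1, base 8 is a Fermat witness: 1591 is composite.

1368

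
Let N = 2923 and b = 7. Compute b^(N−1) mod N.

7^1 ≡ 7 (mod 2923)
7^2 ≡ 7^2 = 49 ≡ 49 (mod 2923)
7^4 ≡ 49^2 = 2401 ≡ 2401 (mod 2923)
7^8 ≡ 2401^2 = 5764801 ≡ 645 (mod 2923)
7^16 ≡ 645^2 = 416025 ≡ 959 (mod 2923)
7^32 ≡ 959^2 = 919681 ≡ 1859 (mod 2923)
7^64 ≡ 1859^2 = 3455881 ≡ 895 (mod 2923)
7^128 ≡ 895^2 = 801025 ≡ 123 (mod 2923)
7^256 ≡ 123^2 = 15129 ≡ 514 (mod 2923)
7^512 ≡ 514^2 = 264196 ≡ 1126 (mod 2923)
7^1024 ≡ 1126^2 = 1267876 ≡ 2217 (mod 2923)
7^2048 ≡ 2217^2 = 4915089 ≡ 1526 (mod 2923)
2922 = 2048 + 512 + 256 + 64 + 32 + 8 + 2 in binary powers of 2.
So 7^2922 ≡ 1526 · 1126 · 514 · 895 · 1859 · 645 · 49 ≡ 433 (mod 2923).
Since 433 ≠ 1, base 7 is a Fermat witness: 2923 is composite.

433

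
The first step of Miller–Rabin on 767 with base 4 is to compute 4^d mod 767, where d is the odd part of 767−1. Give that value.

767 − 1 = 766 = 2^1 · 383, so d = 383.
4^1 ≡ 4 (mod 767)
4^2 ≡ 4^2 = 16 ≡ 16 (mod 767)
4^4 ≡ 16^2 = 256 ≡ 256 (mod 767)
4^8 ≡ 256^2 = 65536 ≡ 341 (mod 767)
4^16 ≡ 341^2 = 116281 ≡ 464 (mod 767)
4^32 ≡ 464^2 = 215296 ≡ 536 (mod 767)
4^64 ≡ 536^2 = 287296 ≡ 438 (mod 767)
4^128 ≡ 438^2 = 191844 ≡ 94 (mod 767)
4^256 ≡ 94^2 = 8836 ≡ 399 (mod 767)
383 = 256 + 64 + 32 + 16 + 8 + 4 + 2 + 1 in binary powers of 2.
So 4^383 ≡ 399 · 438 · 536 · 464 · 341 · 256 · 16 · 4 ≡ 556 (mod 767).
Squaring chain: 556; never reaches −1, so base 4 is a Miller–Rabin witness that 767 is composite.

556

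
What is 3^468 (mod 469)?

260

3^1 ≡ 3 (mod 469)
3^2 ≡ 3^2 = 9 ≡ 9 (mod 469)
3^4 ≡ 9^2 = 81 ≡ 81 (mod 469)
3^8 ≡ 81^2 = 6561 ≡ 464 (mod 469)
3^16 ≡ 464^2 = 215296 ≡ 25 (mod 469)
3^32 ≡ 25^2 = 625 ≡ 156 (mod 469)
3^64 ≡ 156^2 = 24336 ≡ 417 (mod 469)
3^128 ≡ 417^2 = 173889 ≡ 359 (mod 469)
3^256 ≡ 359^2 = 128881 ≡ 375 (mod 469)
468 = 256 + 128 + 64 + 16 + 4 in binary powers of 2.
So 3^468 ≡ 375 · 359 · 417 · 25 · 81 ≡ 260 (mod 469).
Since 260 ≠ 1, base 3 is a Fermat witness: 469 is composite.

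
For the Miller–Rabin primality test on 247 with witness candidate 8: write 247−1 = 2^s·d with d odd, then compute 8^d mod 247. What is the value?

247 − 1 = 246 = 2^1 · 123, so d = 123.
8^1 ≡ 8 (mod 247)
8^2 ≡ 8^2 = 64 ≡ 64 (mod 247)
8^4 ≡ 64^2 = 4096 ≡ 144 (mod 247)
8^8 ≡ 144^2 = 20736 ≡ 235 (mod 247)
8^16 ≡ 235^2 = 55225 ≡ 144 (mod 247)
8^32 ≡ 144^2 = 20736 ≡ 235 (mod 247)
8^64 ≡ 235^2 = 55225 ≡ 144 (mod 247)
123 = 64 + 32 + 16 + 8 + 2 + 1 in binary powers of 2.
So 8^123 ≡ 144 · 235 · 144 · 235 · 64 · 8 ≡ 18 (mod 247).
Squaring chain: 18; never reaches −1, so base 8 is a Miller–Rabin witness that 247 is composite.

18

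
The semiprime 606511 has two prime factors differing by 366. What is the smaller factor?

617

Since p = q + 366, we have 606511 = q(q + 366), so q² + 366q − 606511 = 0.
Discriminant: 366² + 4·606511 = 133956 + 2426044 = 2560000; √2560000 = 1600.
q = (−366 + 1600)/2 = 617, and p = q + 366 = 983.
Check: 617 · 983 = 606511.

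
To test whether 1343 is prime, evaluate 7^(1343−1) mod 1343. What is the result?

722

7^1 ≡ 7 (mod 1343)
7^2 ≡ 7^2 = 49 ≡ 49 (mod 1343)
7^4 ≡ 49^2 = 2401 ≡ 1058 (mod 1343)
7^8 ≡ 1058^2 = 1119364 ≡ 645 (mod 1343)
7^16 ≡ 645^2 = 416025 ≡ 1038 (mod 1343)
7^32 ≡ 1038^2 = 1077444 ≡ 358 (mod 1343)
7^64 ≡ 358^2 = 128164 ≡ 579 (mod 1343)
7^128 ≡ 579^2 = 335241 ≡ 834 (mod 1343)
7^256 ≡ 834^2 = 695556 ≡ 1225 (mod 1343)
7^512 ≡ 1225^2 = 1500625 ≡ 494 (mod 1343)
7^1024 ≡ 494^2 = 244036 ≡ 953 (mod 1343)
1342 = 1024 + 256 + 32 + 16 + 8 + 4 + 2 in binary powers of 2.
So 7^1342 ≡ 953 · 1225 · 358 · 1038 · 645 · 1058 · 49 ≡ 722 (mod 1343).
Since 722 ≠ 1, base 7 is a Fermat witness: 1343 is composite.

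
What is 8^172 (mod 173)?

1

8^1 ≡ 8 (mod 173)
8^2 ≡ 8^2 = 64 ≡ 64 (mod 173)
8^4 ≡ 64^2 = 4096 ≡ 117 (mod 173)
8^8 ≡ 117^2 = 13689 ≡ 22 (mod 173)
8^16 ≡ 22^2 = 484 ≡ 138 (mod 173)
8^32 ≡ 138^2 = 19044 ≡ 14 (mod 173)
8^64 ≡ 14^2 = 196 ≡ 23 (mod 173)
8^128 ≡ 23^2 = 529 ≡ 10 (mod 173)
172 = 128 + 32 + 8 + 4 in binary powers of 2.
So 8^172 ≡ 10 · 14 · 22 · 117 ≡ 1 (mod 173).
Since the result is 1, base 8 gives no evidence that 173 is composite.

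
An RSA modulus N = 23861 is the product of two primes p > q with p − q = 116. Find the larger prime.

Since p = q + 116, we have 23861 = q(q + 116), so q² + 116q − 23861 = 0.
Discriminant: 116² + 4·23861 = 13456 + 95444 = 108900; √108900 = 330.
q = (−116 + 330)/2 = 107, and p = q + 116 = 223.
Check: 107 · 223 = 23861.

223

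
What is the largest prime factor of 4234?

73

4234 = 2 · 2117
2117 = 29 · 73
73 is prime.
So 4234 = 2 · 29 · 73; the largest prime factor is 73.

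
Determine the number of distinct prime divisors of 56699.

56699 = 31^2 · 59
56699 = 31^2 · 59, which has 2 distinct prime factors.

2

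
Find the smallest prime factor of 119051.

17

119051 is odd.
Digit sum 17, not divisible by 3.
Ends in 1: not divisible by 5.
7: 119051 = 7·17007 + 2
11: 119051 = 11·10822 + 9
13: 119051 = 13·9157 + 10
17: 119051 = 17·7003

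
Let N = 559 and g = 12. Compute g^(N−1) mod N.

12^1 ≡ 12 (mod 559)
12^2 ≡ 12^2 = 144 ≡ 144 (mod 559)
12^4 ≡ 144^2 = 20736 ≡ 53 (mod 559)
12^8 ≡ 53^2 = 2809 ≡ 14 (mod 559)
12^16 ≡ 14^2 = 196 ≡ 196 (mod 559)
12^32 ≡ 196^2 = 38416 ≡ 404 (mod 559)
12^64 ≡ 404^2 = 163216 ≡ 547 (mod 559)
12^128 ≡ 547^2 = 299209 ≡ 144 (mod 559)
12^256 ≡ 144^2 = 20736 ≡ 53 (mod 559)
12^512 ≡ 53^2 = 2809 ≡ 14 (mod 559)
558 = 512 + 32 + 8 + 4 + 2 in binary powers of 2.
So 12^558 ≡ 14 · 404 · 14 · 53 · 144 ≡ 183 (mod 559).
Since 183 ≠ 1, base 12 is a Fermat witness: 559 is composite.

183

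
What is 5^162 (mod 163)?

1

5^1 ≡ 5 (mod 163)
5^2 ≡ 5^2 = 25 ≡ 25 (mod 163)
5^4 ≡ 25^2 = 625 ≡ 136 (mod 163)
5^8 ≡ 136^2 = 18496 ≡ 77 (mod 163)
5^16 ≡ 77^2 = 5929 ≡ 61 (mod 163)
5^32 ≡ 61^2 = 3721 ≡ 135 (mod 163)
5^64 ≡ 135^2 = 18225 ≡ 132 (mod 163)
5^128 ≡ 132^2 = 17424 ≡ 146 (mod 163)
162 = 128 + 32 + 2 in binary powers of 2.
So 5^162 ≡ 146 · 135 · 25 ≡ 1 (mod 163).
Since the result is 1, base 5 gives no evidence that 163 is composite.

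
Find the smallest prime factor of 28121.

61

28121 is odd.
Digit sum 14, not divisible by 3.
Ends in 1: not divisible by 5.
7: 28121 = 7·4017 + 2
11: 28121 = 11·2556 + 5
13: 28121 = 13·2163 + 2
17: 28121 = 17·1654 + 3
19: 28121 = 19·1480 + 1
23: 28121 = 23·1222 + 15
29: 28121 = 29·969 + 20
31: 28121 = 31·907 + 4
37: 28121 = 37·760 + 1
41: 28121 = 41·685 + 36
43: 28121 = 43·653 + 42
47: 28121 = 47·598 + 15
53: 28121 = 53·530 + 31
59: 28121 = 59·476 + 37
61: 28121 = 61·461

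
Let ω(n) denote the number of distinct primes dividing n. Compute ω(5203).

2

5203 = 11^2 · 43
5203 = 11^2 · 43, which has 2 distinct prime factors.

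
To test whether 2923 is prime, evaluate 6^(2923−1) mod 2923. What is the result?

6^1 ≡ 6 (mod 2923)
6^2 ≡ 6^2 = 36 ≡ 36 (mod 2923)
6^4 ≡ 36^2 = 1296 ≡ 1296 (mod 2923)
6^8 ≡ 1296^2 = 1679616 ≡ 1814 (mod 2923)
6^16 ≡ 1814^2 = 3290596 ≡ 2221 (mod 2923)
6^32 ≡ 2221^2 = 4932841 ≡ 1740 (mod 2923)
6^64 ≡ 1740^2 = 3027600 ≡ 2295 (mod 2923)
6^128 ≡ 2295^2 = 5267025 ≡ 2702 (mod 2923)
6^256 ≡ 2702^2 = 7300804 ≡ 2073 (mod 2923)
6^512 ≡ 2073^2 = 4297329 ≡ 519 (mod 2923)
6^1024 ≡ 519^2 = 269361 ≡ 445 (mod 2923)
6^2048 ≡ 445^2 = 198025 ≡ 2184 (mod 2923)
2922 = 2048 + 512 + 256 + 64 + 32 + 8 + 2 in binary powers of 2.
So 6^2922 ≡ 2184 · 519 · 2073 · 2295 · 1740 · 1814 · 36 ≡ 1960 (mod 2923).
Since 1960 ≠ 1, base 6 is a Fermat witness: 2923 is composite.

1960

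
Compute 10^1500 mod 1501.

144

10^1 ≡ 10 (mod 1501)
10^2 ≡ 10^2 = 100 ≡ 100 (mod 1501)
10^4 ≡ 100^2 = 10000 ≡ 994 (mod 1501)
10^8 ≡ 994^2 = 988036 ≡ 378 (mod 1501)
10^16 ≡ 378^2 = 142884 ≡ 289 (mod 1501)
10^32 ≡ 289^2 = 83521 ≡ 966 (mod 1501)
10^64 ≡ 966^2 = 933156 ≡ 1035 (mod 1501)
10^128 ≡ 1035^2 = 1071225 ≡ 1012 (mod 1501)
10^256 ≡ 1012^2 = 1024144 ≡ 462 (mod 1501)
10^512 ≡ 462^2 = 213444 ≡ 302 (mod 1501)
10^1024 ≡ 302^2 = 91204 ≡ 1144 (mod 1501)
1500 = 1024 + 256 + 128 + 64 + 16 + 8 + 4 in binary powers of 2.
So 10^1500 ≡ 1144 · 462 · 1012 · 1035 · 289 · 378 · 994 ≡ 144 (mod 1501).
Since 144 ≠ 1, base 10 is a Fermat witness: 1501 is composite.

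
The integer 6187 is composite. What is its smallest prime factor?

6187 is odd.
Digit sum 22, not divisible by 3.
Ends in 7: not divisible by 5.
7: 6187 = 7·883 + 6
11: 6187 = 11·562 + 5
13: 6187 = 13·475 + 12
17: 6187 = 17·363 + 16
19: 6187 = 19·325 + 12
23: 6187 = 23·269

23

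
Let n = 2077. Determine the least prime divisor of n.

2077 is odd.
Digit sum 16, not divisible by 3.
Ends in 7: not divisible by 5.
7: 2077 = 7·296 + 5
11: 2077 = 11·188 + 9
13: 2077 = 13·159 + 10
17: 2077 = 17·122 + 3
19: 2077 = 19·109 + 6
23: 2077 = 23·90 + 7
29: 2077 = 29·71 + 18
31: 2077 = 31·67

31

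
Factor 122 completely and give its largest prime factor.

122 = 2 · 61
61 is prime.
So 122 = 2 · 61; the largest prime factor is 61.

61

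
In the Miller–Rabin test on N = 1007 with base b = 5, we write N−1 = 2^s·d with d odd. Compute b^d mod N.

1007 − 1 = 1006 = 2^1 · 503, so d = 503.
5^1 ≡ 5 (mod 1007)
5^2 ≡ 5^2 = 25 ≡ 25 (mod 1007)
5^4 ≡ 25^2 = 625 ≡ 625 (mod 1007)
5^8 ≡ 625^2 = 390625 ≡ 916 (mod 1007)
5^16 ≡ 916^2 = 839056 ≡ 225 (mod 1007)
5^32 ≡ 225^2 = 50625 ≡ 275 (mod 1007)
5^64 ≡ 275^2 = 75625 ≡ 100 (mod 1007)
5^128 ≡ 100^2 = 10000 ≡ 937 (mod 1007)
5^256 ≡ 937^2 = 877969 ≡ 872 (mod 1007)
503 = 256 + 128 + 64 + 32 + 16 + 4 + 2 + 1 in binary powers of 2.
So 5^503 ≡ 872 · 937 · 100 · 275 · 225 · 625 · 25 · 5 ≡ 137 (mod 1007).
Squaring chain: 137; never reaches −1, so base 5 is a Miller–Rabin witness that 1007 is composite.

137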